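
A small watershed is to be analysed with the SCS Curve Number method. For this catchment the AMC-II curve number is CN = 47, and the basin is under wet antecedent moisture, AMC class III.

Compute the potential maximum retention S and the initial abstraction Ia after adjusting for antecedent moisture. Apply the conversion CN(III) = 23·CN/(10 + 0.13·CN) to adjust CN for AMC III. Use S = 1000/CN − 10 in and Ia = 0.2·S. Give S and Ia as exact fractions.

Adjust CN=47 to AMC III: 23·47/(10 + 0.13·47) → 1081 ÷ (1611/100) = 108100/1611 ≈ 67.101
Retention S: 1000/CN − 10 with CN=67.101 → S = 5300/1081 ≈ 4.903 in
Ia = 0.2S: 0.2·4.903 = 0.981 in (exactly 1060/1081)

S = 5300/1081 in ≈ 4.903 in; Ia = 1060/1081 in ≈ 0.981 in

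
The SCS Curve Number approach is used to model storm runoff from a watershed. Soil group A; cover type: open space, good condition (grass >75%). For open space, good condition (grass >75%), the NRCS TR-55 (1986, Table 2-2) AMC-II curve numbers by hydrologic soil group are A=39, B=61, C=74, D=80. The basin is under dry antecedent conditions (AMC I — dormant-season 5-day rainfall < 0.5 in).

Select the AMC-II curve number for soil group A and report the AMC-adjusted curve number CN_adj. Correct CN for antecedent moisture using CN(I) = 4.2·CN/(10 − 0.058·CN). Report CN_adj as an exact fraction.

NRCS table: open space, good condition (grass >75%), soil group A → CN(II) = 39
CN(I) from CN(II)=39: (4.2·39)/(10 − 0.058·39) = 81900/3869 ≈ 21.168

CN_adj = 81900/3869 ≈ 21.168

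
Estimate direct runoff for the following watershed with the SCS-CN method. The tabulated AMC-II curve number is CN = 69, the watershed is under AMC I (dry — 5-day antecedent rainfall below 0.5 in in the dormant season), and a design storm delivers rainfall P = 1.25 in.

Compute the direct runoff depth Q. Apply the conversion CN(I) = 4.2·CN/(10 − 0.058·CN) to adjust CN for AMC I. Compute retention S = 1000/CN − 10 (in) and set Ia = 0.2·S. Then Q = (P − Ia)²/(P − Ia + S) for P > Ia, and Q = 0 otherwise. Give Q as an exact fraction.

Q = 0 in ≈ 0.000 in

CN(I) from CN(II)=69: (4.2·69)/(10 − 0.058·69) = 144900/2999 ≈ 48.316
Max retention: S = 1000/(144900/2999) − 10 = 15500/1449 in (≈ 10.697 in)
Ia = 0.2·(15500/1449) = 3100/1449 in ≈ 2.139 in
P = 1.250 ≤ Ia = 2.139 in: entire storm abstracted, Q = 0.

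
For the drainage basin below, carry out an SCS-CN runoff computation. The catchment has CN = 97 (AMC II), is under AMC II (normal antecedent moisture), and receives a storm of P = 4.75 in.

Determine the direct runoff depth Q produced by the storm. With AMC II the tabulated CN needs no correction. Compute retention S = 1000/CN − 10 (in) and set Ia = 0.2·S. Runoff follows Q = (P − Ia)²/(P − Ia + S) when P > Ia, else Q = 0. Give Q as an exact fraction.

Q = 3308761/752332 in ≈ 4.398 in

CN(II) = 97; AMC II needs no correction.
Retention S: 1000/CN − 10 with CN=97.000 → S = 30/97 ≈ 0.309 in
Initial abstraction Ia = S/5 = (30/97)/5 = 6/97 ≈ 0.062 in
P − Ia = 4.750 − 0.062 = 1819/388 ≈ 4.688 in (> 0, runoff occurs)
Q = (1819/388)²/((1819/388) + 30/97) = (3308761/150544)/(1939/388) = 3308761/752332 in ≈ 4.398 in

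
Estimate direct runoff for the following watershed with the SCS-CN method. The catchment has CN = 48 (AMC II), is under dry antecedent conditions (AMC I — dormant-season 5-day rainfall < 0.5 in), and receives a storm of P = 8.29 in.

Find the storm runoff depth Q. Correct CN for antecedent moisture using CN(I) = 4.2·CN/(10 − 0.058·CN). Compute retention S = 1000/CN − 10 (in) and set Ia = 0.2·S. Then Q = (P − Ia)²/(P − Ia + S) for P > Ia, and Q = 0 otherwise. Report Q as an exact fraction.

Dry (AMC I): CN(I) = 4.2·48/(10 − 0.058·48) = (1008/5)/(902/125) = 12600/451 ≈ 27.938
S = 1000/(12600/451) − 10 = 1625/63 in ≈ 25.794 in
Ia = 0.2S: 0.2·25.794 = 5.159 in (exactly 325/63)
Since P=8.290 > Ia=5.159: effective rainfall P−Ia = 19727/6300 in
Q = (19727/6300)²/((19727/6300) + 1625/63) = (389154529/39690000)/(182227/6300) = 389154529/1148030100 in ≈ 0.339 in

Q = 389154529/1148030100 in ≈ 0.339 in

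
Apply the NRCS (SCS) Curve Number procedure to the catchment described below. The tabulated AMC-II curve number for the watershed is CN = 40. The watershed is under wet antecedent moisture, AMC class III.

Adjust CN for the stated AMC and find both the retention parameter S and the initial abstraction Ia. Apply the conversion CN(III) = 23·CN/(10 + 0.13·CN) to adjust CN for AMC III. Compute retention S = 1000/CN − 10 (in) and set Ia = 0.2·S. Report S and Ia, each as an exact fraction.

S = 150/23 in ≈ 6.522 in; Ia = 30/23 in ≈ 1.304 in

CN(III) from CN(II)=40: (23·40)/(10 + 0.13·40) = 1150/19 ≈ 60.526
Retention S: 1000/CN − 10 with CN=60.526 → S = 150/23 ≈ 6.522 in
Initial abstraction Ia = S/5 = (150/23)/5 = 30/23 ≈ 1.304 in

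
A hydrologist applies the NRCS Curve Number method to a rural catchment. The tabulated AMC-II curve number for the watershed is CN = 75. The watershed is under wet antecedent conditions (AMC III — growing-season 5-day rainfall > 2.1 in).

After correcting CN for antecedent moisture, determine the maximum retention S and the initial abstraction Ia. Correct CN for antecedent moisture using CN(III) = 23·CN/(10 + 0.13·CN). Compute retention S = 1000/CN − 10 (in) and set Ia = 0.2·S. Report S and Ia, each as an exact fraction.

Wet (AMC III): CN(III) = 23·75/(10 + 0.13·75) = 1725/(79/4) = 6900/79 ≈ 87.342
Max retention: S = 1000/(6900/79) − 10 = 100/69 in (≈ 1.449 in)
Ia = 0.2·(100/69) = 20/69 in ≈ 0.290 in

S = 100/69 in ≈ 1.449 in; Ia = 20/69 in ≈ 0.290 in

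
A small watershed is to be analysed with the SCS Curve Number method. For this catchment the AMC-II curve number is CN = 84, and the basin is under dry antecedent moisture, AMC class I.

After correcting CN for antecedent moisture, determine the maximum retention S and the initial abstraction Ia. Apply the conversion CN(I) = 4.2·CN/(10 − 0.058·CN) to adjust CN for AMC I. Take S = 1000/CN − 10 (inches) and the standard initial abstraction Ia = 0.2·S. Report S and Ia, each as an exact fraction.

S = 2000/441 in ≈ 4.535 in; Ia = 400/441 in ≈ 0.907 in

Dry (AMC I): CN(I) = 4.2·84/(10 − 0.058·84) = (1764/5)/(641/125) = 44100/641 ≈ 68.799
Max retention: S = 1000/(44100/641) − 10 = 2000/441 in (≈ 4.535 in)
Ia = 0.2·(2000/441) = 400/441 in ≈ 0.907 in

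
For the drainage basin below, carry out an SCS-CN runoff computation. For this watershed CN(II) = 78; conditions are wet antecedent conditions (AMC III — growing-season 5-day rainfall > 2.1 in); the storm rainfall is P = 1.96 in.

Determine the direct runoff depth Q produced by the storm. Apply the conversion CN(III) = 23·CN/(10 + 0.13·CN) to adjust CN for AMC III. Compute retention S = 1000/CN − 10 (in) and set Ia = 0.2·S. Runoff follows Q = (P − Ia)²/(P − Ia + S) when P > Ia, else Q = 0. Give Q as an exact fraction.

Q = 1478633209/1478996025 in ≈ 1.000 in

Adjust CN=78 to AMC III: 23·78/(10 + 0.13·78) → 1794 ÷ (1007/50) = 89700/1007 ≈ 89.076
Retention S: 1000/CN − 10 with CN=89.076 → S = 1100/897 ≈ 1.226 in
Ia = 0.2S: 0.2·1.226 = 0.245 in (exactly 220/897)
Excess rainfall: 1.960 − 0.245 = 1.715 in; P > Ia so Q > 0
Q = (38453/22425)²/((38453/22425) + 1100/897) = (1478633209/502880625)/(65953/22425) = 1478633209/1478996025 in ≈ 1.000 in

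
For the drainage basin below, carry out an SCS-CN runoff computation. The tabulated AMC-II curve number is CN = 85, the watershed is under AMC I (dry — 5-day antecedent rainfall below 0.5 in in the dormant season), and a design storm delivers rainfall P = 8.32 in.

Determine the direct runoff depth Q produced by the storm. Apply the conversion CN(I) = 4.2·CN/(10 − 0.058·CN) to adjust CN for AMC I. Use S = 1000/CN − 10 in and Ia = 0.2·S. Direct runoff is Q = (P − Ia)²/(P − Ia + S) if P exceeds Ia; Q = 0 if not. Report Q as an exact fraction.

Adjust CN=85 to AMC I: 4.2·85/(10 − 0.058·85) → 357 ÷ (507/100) = 11900/169 ≈ 70.414
Max retention: S = 1000/(11900/169) − 10 = 500/119 in (≈ 4.202 in)
Ia = 0.2S: 0.2·4.202 = 0.840 in (exactly 100/119)
Excess rainfall: 8.320 − 0.840 = 7.480 in; P > Ia so Q > 0
Q: (22252/2975)² ÷ (34752/2975) = 30946969/6461700 in (≈ 4.789 in)

Q = 30946969/6461700 in ≈ 4.789 in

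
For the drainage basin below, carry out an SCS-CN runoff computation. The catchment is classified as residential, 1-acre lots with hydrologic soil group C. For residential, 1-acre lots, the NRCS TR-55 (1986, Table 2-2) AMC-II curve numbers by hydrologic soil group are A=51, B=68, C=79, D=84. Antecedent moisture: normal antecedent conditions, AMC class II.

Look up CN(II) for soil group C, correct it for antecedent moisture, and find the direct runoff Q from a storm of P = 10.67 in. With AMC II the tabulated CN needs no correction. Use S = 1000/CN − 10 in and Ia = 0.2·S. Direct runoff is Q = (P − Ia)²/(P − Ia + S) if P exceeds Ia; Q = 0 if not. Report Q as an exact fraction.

NRCS table: residential, 1-acre lots, soil group C → CN(II) = 79
Average conditions: CN = 79 (no AMC adjustment).
S = 1000/79 − 10 = 210/79 in ≈ 2.658 in
Initial abstraction Ia = S/5 = (210/79)/5 = 42/79 ≈ 0.532 in
Since P=10.670 > Ia=0.532: effective rainfall P−Ia = 80093/7900 in
Q: (80093/7900)² ÷ (101093/7900) = 6414888649/798634700 in (≈ 8.032 in)

Q = 6414888649/798634700 in ≈ 8.032 in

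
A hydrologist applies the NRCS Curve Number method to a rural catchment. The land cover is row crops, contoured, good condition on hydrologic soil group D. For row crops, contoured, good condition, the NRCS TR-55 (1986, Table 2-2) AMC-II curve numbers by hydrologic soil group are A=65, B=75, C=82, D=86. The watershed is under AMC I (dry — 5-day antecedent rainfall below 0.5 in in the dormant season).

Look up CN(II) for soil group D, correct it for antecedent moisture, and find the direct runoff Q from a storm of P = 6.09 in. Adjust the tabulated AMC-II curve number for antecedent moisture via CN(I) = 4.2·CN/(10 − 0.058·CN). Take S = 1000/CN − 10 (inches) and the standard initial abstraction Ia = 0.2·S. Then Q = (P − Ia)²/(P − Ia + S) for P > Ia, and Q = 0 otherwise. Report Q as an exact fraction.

NRCS table: row crops, contoured, good condition, soil group D → CN(II) = 86
Adjust CN=86 to AMC I: 4.2·86/(10 − 0.058·86) → (1806/5) ÷ (1253/250) = 12900/179 ≈ 72.067
Retention S: 1000/CN − 10 with CN=72.067 → S = 500/129 ≈ 3.876 in
Initial abstraction Ia = S/5 = (500/129)/5 = 100/129 ≈ 0.775 in
Since P=6.090 > Ia=0.775: effective rainfall P−Ia = 68561/12900 in
Runoff Q = (P−Ia)²/(P−Ia+S) = (5.315)²/(5.315+3.876) = 4700610721/1529436900 ≈ 3.073 in

Q = 4700610721/1529436900 in ≈ 3.073 in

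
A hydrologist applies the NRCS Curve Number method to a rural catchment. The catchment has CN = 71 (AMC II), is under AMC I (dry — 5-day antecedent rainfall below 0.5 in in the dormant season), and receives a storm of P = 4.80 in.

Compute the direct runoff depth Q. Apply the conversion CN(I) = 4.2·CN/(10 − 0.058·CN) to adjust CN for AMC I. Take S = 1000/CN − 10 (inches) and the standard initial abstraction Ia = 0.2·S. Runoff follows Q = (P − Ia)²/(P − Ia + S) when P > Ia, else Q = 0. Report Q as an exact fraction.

Q = 56626082/87394965 in ≈ 0.648 in

CN(I) from CN(II)=71: (4.2·71)/(10 − 0.058·71) = 149100/2941 ≈ 50.697
S = 1000/(149100/2941) − 10 = 14500/1491 in ≈ 9.725 in
Ia = 0.2S: 0.2·9.725 = 1.945 in (exactly 2900/1491)
P − Ia = 4.800 − 1.945 = 21284/7455 ≈ 2.855 in (> 0, runoff occurs)
Q: (21284/7455)² ÷ (93784/7455) = 56626082/87394965 in (≈ 0.648 in)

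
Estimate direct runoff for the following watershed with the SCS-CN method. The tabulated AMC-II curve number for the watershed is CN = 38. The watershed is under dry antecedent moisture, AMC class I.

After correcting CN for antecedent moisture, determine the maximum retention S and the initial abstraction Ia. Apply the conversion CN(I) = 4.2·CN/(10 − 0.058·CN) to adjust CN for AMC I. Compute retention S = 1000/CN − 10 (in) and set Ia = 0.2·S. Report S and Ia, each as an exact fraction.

S = 15500/399 in ≈ 38.847 in; Ia = 3100/399 in ≈ 7.769 in

Dry (AMC I): CN(I) = 4.2·38/(10 − 0.058·38) = (798/5)/(1949/250) = 39900/1949 ≈ 20.472
Max retention: S = 1000/(39900/1949) − 10 = 15500/399 in (≈ 38.847 in)
Ia = 0.2S: 0.2·38.847 = 7.769 in (exactly 3100/399)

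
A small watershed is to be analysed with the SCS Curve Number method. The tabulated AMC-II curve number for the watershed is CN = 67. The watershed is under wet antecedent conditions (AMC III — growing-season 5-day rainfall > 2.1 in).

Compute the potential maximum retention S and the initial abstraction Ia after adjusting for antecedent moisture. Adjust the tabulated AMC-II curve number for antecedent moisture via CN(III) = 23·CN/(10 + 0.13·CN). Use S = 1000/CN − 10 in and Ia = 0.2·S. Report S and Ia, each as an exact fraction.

Adjust CN=67 to AMC III: 23·67/(10 + 0.13·67) → 1541 ÷ (1871/100) = 154100/1871 ≈ 82.362
Retention S: 1000/CN − 10 with CN=82.362 → S = 3300/1541 ≈ 2.141 in
Ia = 0.2S: 0.2·2.141 = 0.428 in (exactly 660/1541)

S = 3300/1541 in ≈ 2.141 in; Ia = 660/1541 in ≈ 0.428 in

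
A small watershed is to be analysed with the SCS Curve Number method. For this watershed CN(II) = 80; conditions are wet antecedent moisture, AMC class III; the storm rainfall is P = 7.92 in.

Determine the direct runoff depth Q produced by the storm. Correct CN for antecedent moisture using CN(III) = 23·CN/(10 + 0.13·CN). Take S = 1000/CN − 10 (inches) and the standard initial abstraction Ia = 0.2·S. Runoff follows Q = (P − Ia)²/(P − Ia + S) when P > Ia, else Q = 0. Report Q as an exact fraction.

CN(III) from CN(II)=80: (23·80)/(10 + 0.13·80) = 4600/51 ≈ 90.196
Max retention: S = 1000/(4600/51) − 10 = 25/23 in (≈ 1.087 in)
Initial abstraction Ia = S/5 = (25/23)/5 = 5/23 ≈ 0.217 in
Excess rainfall: 7.920 − 0.217 = 7.703 in; P > Ia so Q > 0
Q = (4429/575)²/((4429/575) + 25/23) = (19616041/330625)/(5054/575) = 19616041/2906050 in ≈ 6.750 in

Q = 19616041/2906050 in ≈ 6.750 in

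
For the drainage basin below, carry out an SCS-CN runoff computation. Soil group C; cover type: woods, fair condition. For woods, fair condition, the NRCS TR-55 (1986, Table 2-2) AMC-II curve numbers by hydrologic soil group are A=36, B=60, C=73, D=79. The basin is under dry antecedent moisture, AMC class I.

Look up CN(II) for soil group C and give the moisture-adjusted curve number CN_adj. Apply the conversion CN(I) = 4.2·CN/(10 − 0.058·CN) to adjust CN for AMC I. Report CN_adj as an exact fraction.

CN_adj = 51100/961 ≈ 53.174

NRCS table: woods, fair condition, soil group C → CN(II) = 73
Adjust CN=73 to AMC I: 4.2·73/(10 − 0.058·73) → (1533/5) ÷ (2883/500) = 51100/961 ≈ 53.174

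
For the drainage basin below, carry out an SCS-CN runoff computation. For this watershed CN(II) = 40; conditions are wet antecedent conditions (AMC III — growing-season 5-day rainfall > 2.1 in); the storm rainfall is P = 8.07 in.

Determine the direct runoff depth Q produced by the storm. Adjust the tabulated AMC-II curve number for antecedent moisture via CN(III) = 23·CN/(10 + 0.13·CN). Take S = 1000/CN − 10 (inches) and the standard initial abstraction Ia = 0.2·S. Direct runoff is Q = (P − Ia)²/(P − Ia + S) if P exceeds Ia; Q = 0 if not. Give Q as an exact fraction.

Q = 80714907/23430100 in ≈ 3.445 in

CN(III) from CN(II)=40: (23·40)/(10 + 0.13·40) = 1150/19 ≈ 60.526
Retention S: 1000/CN − 10 with CN=60.526 → S = 150/23 ≈ 6.522 in
Initial abstraction Ia = S/5 = (150/23)/5 = 30/23 ≈ 1.304 in
Excess rainfall: 8.070 − 1.304 = 6.766 in; P > Ia so Q > 0
Runoff Q = (P−Ia)²/(P−Ia+S) = (6.766)²/(6.766+6.522) = 80714907/23430100 ≈ 3.445 in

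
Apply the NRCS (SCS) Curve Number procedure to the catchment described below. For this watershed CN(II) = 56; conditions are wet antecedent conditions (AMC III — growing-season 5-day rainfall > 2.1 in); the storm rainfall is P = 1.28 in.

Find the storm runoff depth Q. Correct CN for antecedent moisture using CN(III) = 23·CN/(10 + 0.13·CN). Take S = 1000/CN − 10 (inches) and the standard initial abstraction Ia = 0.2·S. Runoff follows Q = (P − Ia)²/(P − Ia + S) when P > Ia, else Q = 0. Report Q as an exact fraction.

Q = 1442401/16252950 in ≈ 0.089 in

Wet (AMC III): CN(III) = 23·56/(10 + 0.13·56) = 1288/(432/25) = 4025/54 ≈ 74.537
Max retention: S = 1000/(4025/54) − 10 = 550/161 in (≈ 3.416 in)
Initial abstraction Ia = S/5 = (550/161)/5 = 110/161 ≈ 0.683 in
Excess rainfall: 1.280 − 0.683 = 0.597 in; P > Ia so Q > 0
Q: (2402/4025)² ÷ (16152/4025) = 1442401/16252950 in (≈ 0.089 in)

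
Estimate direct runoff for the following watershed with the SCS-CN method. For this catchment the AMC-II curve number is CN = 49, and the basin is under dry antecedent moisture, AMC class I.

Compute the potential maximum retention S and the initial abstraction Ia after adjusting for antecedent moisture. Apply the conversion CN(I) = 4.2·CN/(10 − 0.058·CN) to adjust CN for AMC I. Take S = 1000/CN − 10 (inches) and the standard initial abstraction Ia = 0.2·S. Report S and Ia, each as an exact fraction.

Dry (AMC I): CN(I) = 4.2·49/(10 − 0.058·49) = (1029/5)/(3579/500) = 34300/1193 ≈ 28.751
S = 1000/(34300/1193) − 10 = 8500/343 in ≈ 24.781 in
Initial abstraction Ia = S/5 = (8500/343)/5 = 1700/343 ≈ 4.956 in

S = 8500/343 in ≈ 24.781 in; Ia = 1700/343 in ≈ 4.956 in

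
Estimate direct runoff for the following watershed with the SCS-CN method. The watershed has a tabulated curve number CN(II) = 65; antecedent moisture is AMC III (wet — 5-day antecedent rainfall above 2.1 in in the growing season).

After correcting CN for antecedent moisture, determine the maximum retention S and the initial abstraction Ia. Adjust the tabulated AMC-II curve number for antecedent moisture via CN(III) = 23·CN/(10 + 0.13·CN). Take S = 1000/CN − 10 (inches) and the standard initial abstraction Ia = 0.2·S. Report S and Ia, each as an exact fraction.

S = 700/299 in ≈ 2.341 in; Ia = 140/299 in ≈ 0.468 in

Wet (AMC III): CN(III) = 23·65/(10 + 0.13·65) = 1495/(369/20) = 29900/369 ≈ 81.030
Retention S: 1000/CN − 10 with CN=81.030 → S = 700/299 ≈ 2.341 in
Initial abstraction Ia = S/5 = (700/299)/5 = 140/299 ≈ 0.468 in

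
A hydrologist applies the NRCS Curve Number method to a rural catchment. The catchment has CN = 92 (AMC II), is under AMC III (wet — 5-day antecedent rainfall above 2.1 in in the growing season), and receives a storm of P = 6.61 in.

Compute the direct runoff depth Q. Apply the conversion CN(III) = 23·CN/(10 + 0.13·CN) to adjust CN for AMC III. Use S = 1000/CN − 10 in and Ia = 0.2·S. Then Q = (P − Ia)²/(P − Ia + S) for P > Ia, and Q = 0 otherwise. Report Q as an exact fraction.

Wet (AMC III): CN(III) = 23·92/(10 + 0.13·92) = 2116/(549/25) = 52900/549 ≈ 96.357
Max retention: S = 1000/(52900/549) − 10 = 200/529 in (≈ 0.378 in)
Ia = 0.2·(200/529) = 40/529 in ≈ 0.076 in
P − Ia = 6.610 − 0.076 = 345669/52900 ≈ 6.534 in (> 0, runoff occurs)
Runoff Q = (P−Ia)²/(P−Ia+S) = (6.534)²/(6.534+0.378) = 119487057561/19343890100 ≈ 6.177 in

Q = 119487057561/19343890100 in ≈ 6.177 in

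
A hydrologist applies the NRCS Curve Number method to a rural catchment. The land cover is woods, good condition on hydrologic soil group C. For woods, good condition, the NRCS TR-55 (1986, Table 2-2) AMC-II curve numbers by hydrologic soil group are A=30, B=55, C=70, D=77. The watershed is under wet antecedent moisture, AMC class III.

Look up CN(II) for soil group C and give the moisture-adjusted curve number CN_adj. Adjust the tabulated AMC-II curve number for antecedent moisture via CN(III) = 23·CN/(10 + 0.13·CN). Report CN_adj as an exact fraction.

CN_adj = 16100/191 ≈ 84.293

NRCS table: woods, good condition, soil group C → CN(II) = 70
Adjust CN=70 to AMC III: 23·70/(10 + 0.13·70) → 1610 ÷ (191/10) = 16100/191 ≈ 84.293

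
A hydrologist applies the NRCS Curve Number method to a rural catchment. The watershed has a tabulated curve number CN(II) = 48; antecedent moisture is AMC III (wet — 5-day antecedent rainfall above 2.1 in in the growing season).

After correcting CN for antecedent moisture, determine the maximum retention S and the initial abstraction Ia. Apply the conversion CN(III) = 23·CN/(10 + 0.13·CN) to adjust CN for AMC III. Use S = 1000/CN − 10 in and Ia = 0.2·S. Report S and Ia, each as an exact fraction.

Adjust CN=48 to AMC III: 23·48/(10 + 0.13·48) → 1104 ÷ (406/25) = 13800/203 ≈ 67.980
Retention S: 1000/CN − 10 with CN=67.980 → S = 325/69 ≈ 4.710 in
Ia = 0.2S: 0.2·4.710 = 0.942 in (exactly 65/69)

S = 325/69 in ≈ 4.710 in; Ia = 65/69 in ≈ 0.942 in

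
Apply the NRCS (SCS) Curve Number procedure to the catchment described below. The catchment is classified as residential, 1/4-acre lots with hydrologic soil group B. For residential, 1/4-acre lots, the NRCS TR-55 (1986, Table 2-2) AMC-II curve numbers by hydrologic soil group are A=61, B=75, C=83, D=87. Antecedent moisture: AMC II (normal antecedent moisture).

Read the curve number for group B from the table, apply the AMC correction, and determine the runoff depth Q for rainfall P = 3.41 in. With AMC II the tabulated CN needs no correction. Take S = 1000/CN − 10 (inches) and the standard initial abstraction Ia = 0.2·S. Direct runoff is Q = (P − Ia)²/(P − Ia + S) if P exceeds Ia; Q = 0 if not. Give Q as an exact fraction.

NRCS table: residential, 1/4-acre lots, soil group B → CN(II) = 75
Average conditions: CN = 75 (no AMC adjustment).
S = 1000/75 − 10 = 10/3 in ≈ 3.333 in
Ia = 0.2S: 0.2·3.333 = 0.667 in (exactly 2/3)
Excess rainfall: 3.410 − 0.667 = 2.743 in; P > Ia so Q > 0
Q: (823/300)² ÷ (1823/300) = 677329/546900 in (≈ 1.238 in)

Q = 677329/546900 in ≈ 1.238 in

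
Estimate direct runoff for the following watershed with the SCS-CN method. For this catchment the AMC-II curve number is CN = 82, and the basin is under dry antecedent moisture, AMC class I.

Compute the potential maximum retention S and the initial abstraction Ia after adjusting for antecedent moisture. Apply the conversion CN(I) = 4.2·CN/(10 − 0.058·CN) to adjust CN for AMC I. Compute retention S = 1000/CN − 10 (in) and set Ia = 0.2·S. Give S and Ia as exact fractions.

S = 1500/287 in ≈ 5.226 in; Ia = 300/287 in ≈ 1.045 in

Dry (AMC I): CN(I) = 4.2·82/(10 − 0.058·82) = (1722/5)/(1311/250) = 28700/437 ≈ 65.675
Max retention: S = 1000/(28700/437) − 10 = 1500/287 in (≈ 5.226 in)
Ia = 0.2S: 0.2·5.226 = 1.045 in (exactly 300/287)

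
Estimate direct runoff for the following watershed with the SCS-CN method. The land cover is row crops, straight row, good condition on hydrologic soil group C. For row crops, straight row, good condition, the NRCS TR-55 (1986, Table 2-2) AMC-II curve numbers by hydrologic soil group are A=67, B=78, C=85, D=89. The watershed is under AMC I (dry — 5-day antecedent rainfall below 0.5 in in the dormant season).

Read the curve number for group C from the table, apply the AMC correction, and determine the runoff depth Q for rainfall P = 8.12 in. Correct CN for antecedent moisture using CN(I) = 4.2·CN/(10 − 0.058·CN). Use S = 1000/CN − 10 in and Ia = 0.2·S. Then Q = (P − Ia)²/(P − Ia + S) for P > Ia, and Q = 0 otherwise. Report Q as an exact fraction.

Q = 469025649/101617075 in ≈ 4.616 in

NRCS table: row crops, straight row, good condition, soil group C → CN(II) = 85
Adjust CN=85 to AMC I: 4.2·85/(10 − 0.058·85) → 357 ÷ (507/100) = 11900/169 ≈ 70.414
Max retention: S = 1000/(11900/169) − 10 = 500/119 in (≈ 4.202 in)
Ia = 0.2S: 0.2·4.202 = 0.840 in (exactly 100/119)
Since P=8.120 > Ia=0.840: effective rainfall P−Ia = 21657/2975 in
Q: (21657/2975)² ÷ (34157/2975) = 469025649/101617075 in (≈ 4.616 in)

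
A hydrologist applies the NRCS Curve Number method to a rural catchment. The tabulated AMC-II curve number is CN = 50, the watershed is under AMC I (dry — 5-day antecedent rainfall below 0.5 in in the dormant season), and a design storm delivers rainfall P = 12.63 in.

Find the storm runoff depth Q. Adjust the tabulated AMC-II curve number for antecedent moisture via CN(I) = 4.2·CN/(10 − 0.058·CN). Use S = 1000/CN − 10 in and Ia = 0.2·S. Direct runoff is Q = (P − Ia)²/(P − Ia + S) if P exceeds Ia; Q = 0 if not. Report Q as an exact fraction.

Q = 273009529/139698300 in ≈ 1.954 in

CN(I) from CN(II)=50: (4.2·50)/(10 − 0.058·50) = 2100/71 ≈ 29.577
Max retention: S = 1000/(2100/71) − 10 = 500/21 in (≈ 23.810 in)
Ia = 0.2S: 0.2·23.810 = 4.762 in (exactly 100/21)
Since P=12.630 > Ia=4.762: effective rainfall P−Ia = 16523/2100 in
Q: (16523/2100)² ÷ (66523/2100) = 273009529/139698300 in (≈ 1.954 in)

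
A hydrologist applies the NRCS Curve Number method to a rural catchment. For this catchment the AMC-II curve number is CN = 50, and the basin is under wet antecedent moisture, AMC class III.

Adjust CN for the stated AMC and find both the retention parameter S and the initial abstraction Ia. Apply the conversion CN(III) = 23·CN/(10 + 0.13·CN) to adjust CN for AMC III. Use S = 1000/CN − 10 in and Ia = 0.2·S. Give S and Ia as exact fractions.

CN(III) from CN(II)=50: (23·50)/(10 + 0.13·50) = 2300/33 ≈ 69.697
S = 1000/(2300/33) − 10 = 100/23 in ≈ 4.348 in
Ia = 0.2·(100/23) = 20/23 in ≈ 0.870 in

S = 100/23 in ≈ 4.348 in; Ia = 20/23 in ≈ 0.870 in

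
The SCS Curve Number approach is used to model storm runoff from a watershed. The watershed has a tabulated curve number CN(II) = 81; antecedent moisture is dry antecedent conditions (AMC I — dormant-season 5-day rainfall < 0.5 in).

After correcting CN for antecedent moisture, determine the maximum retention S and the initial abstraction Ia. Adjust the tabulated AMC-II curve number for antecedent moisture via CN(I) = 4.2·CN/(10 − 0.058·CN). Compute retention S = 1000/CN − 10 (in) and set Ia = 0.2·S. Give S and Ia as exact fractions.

CN(I) from CN(II)=81: (4.2·81)/(10 − 0.058·81) = 170100/2651 ≈ 64.164
Retention S: 1000/CN − 10 with CN=64.164 → S = 9500/1701 ≈ 5.585 in
Initial abstraction Ia = S/5 = (9500/1701)/5 = 1900/1701 ≈ 1.117 in

S = 9500/1701 in ≈ 5.585 in; Ia = 1900/1701 in ≈ 1.117 in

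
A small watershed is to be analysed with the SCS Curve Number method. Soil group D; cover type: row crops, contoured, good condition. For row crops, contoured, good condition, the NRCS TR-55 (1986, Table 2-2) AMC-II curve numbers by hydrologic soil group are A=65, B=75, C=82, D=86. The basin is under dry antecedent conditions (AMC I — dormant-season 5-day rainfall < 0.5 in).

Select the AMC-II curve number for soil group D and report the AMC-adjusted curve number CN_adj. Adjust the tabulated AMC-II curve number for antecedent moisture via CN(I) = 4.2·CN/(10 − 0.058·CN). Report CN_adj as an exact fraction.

NRCS table: row crops, contoured, good condition, soil group D → CN(II) = 86
Dry (AMC I): CN(I) = 4.2·86/(10 − 0.058·86) = (1806/5)/(1253/250) = 12900/179 ≈ 72.067

CN_adj = 12900/179 ≈ 72.067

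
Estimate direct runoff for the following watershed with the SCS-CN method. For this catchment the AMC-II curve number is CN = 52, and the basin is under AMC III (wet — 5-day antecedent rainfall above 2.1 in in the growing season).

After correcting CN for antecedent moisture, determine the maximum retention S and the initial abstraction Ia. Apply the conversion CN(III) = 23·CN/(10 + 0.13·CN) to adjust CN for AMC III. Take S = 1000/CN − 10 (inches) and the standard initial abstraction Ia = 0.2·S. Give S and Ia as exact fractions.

Adjust CN=52 to AMC III: 23·52/(10 + 0.13·52) → 1196 ÷ (419/25) = 29900/419 ≈ 71.360
S = 1000/(29900/419) − 10 = 1200/299 in ≈ 4.013 in
Initial abstraction Ia = S/5 = (1200/299)/5 = 240/299 ≈ 0.803 in

S = 1200/299 in ≈ 4.013 in; Ia = 240/299 in ≈ 0.803 in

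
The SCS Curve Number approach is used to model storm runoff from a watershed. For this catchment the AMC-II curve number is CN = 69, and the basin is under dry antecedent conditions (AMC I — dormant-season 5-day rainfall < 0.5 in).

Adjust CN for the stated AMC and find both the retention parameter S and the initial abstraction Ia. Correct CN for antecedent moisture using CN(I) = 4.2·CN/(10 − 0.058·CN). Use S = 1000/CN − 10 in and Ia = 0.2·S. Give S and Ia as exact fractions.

Dry (AMC I): CN(I) = 4.2·69/(10 − 0.058·69) = (1449/5)/(2999/500) = 144900/2999 ≈ 48.316
Max retention: S = 1000/(144900/2999) − 10 = 15500/1449 in (≈ 10.697 in)
Ia = 0.2·(15500/1449) = 3100/1449 in ≈ 2.139 in

S = 15500/1449 in ≈ 10.697 in; Ia = 3100/1449 in ≈ 2.139 in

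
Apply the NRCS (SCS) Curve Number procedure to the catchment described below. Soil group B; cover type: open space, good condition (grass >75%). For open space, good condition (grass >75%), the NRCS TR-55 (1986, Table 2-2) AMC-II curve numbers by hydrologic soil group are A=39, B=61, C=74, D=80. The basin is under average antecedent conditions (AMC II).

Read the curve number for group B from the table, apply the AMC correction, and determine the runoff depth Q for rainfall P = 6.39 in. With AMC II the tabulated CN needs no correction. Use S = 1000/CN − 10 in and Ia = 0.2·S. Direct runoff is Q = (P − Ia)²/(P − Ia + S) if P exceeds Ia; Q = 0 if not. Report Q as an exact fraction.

NRCS table: open space, good condition (grass >75%), soil group B → CN(II) = 61
CN(II) = 61; AMC II needs no correction.
S = 1000/61 − 10 = 390/61 in ≈ 6.393 in
Ia = 0.2S: 0.2·6.393 = 1.279 in (exactly 78/61)
Excess rainfall: 6.390 − 1.279 = 5.111 in; P > Ia so Q > 0
Q: (31179/6100)² ÷ (70179/6100) = 324043347/142697300 in (≈ 2.271 in)

Q = 324043347/142697300 in ≈ 2.271 in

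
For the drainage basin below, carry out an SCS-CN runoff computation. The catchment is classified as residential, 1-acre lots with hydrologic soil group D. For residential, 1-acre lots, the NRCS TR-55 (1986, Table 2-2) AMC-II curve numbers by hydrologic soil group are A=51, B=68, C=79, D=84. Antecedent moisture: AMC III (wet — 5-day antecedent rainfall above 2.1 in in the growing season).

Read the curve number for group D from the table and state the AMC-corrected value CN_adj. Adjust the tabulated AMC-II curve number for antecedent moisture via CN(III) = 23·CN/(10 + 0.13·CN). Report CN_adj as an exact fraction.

CN_adj = 48300/523 ≈ 92.352

NRCS table: residential, 1-acre lots, soil group D → CN(II) = 84
Adjust CN=84 to AMC III: 23·84/(10 + 0.13·84) → 1932 ÷ (523/25) = 48300/523 ≈ 92.352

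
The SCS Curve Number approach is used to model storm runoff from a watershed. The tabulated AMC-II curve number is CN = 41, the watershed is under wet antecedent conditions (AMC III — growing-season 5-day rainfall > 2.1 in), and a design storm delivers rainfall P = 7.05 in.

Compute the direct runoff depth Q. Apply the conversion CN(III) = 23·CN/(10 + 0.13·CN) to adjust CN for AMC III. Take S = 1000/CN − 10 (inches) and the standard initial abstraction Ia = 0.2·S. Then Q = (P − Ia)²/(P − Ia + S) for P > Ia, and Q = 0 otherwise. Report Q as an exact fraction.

Adjust CN=41 to AMC III: 23·41/(10 + 0.13·41) → 943 ÷ (1533/100) = 94300/1533 ≈ 61.513
Max retention: S = 1000/(94300/1533) − 10 = 5900/943 in (≈ 6.257 in)
Ia = 0.2·(5900/943) = 1180/943 in ≈ 1.251 in
P − Ia = 7.050 − 1.251 = 109363/18860 ≈ 5.799 in (> 0, runoff occurs)
Q = (109363/18860)²/((109363/18860) + 5900/943) = (11960265769/355699600)/(227363/18860) = 11960265769/4288066180 in ≈ 2.789 in

Q = 11960265769/4288066180 in ≈ 2.789 in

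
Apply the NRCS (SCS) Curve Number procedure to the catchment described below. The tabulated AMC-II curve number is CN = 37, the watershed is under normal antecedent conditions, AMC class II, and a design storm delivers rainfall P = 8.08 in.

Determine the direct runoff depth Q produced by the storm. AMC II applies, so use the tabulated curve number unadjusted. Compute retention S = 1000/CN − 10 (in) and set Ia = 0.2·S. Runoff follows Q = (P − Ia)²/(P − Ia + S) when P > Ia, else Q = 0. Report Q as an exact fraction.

CN(II) = 37; AMC II needs no correction.
Retention S: 1000/CN − 10 with CN=37.000 → S = 630/37 ≈ 17.027 in
Ia = 0.2·(630/37) = 126/37 in ≈ 3.405 in
P − Ia = 8.080 − 3.405 = 4324/925 ≈ 4.675 in (> 0, runoff occurs)
Runoff Q = (P−Ia)²/(P−Ia+S) = (4.675)²/(4.675+17.027) = 9348488/9284225 ≈ 1.007 in

Q = 9348488/9284225 in ≈ 1.007 in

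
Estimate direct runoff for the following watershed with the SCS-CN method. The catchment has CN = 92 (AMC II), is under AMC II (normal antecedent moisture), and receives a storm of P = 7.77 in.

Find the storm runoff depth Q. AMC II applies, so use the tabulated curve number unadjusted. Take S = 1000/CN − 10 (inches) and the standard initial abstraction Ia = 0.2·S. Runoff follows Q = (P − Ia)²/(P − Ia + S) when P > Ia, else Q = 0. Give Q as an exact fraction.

Q = 305235841/44783300 in ≈ 6.816 in

Average conditions: CN = 92 (no AMC adjustment).
Retention S: 1000/CN − 10 with CN=92.000 → S = 20/23 ≈ 0.870 in
Ia = 0.2S: 0.2·0.870 = 0.174 in (exactly 4/23)
Excess rainfall: 7.770 − 0.174 = 7.596 in; P > Ia so Q > 0
Q: (17471/2300)² ÷ (19471/2300) = 305235841/44783300 in (≈ 6.816 in)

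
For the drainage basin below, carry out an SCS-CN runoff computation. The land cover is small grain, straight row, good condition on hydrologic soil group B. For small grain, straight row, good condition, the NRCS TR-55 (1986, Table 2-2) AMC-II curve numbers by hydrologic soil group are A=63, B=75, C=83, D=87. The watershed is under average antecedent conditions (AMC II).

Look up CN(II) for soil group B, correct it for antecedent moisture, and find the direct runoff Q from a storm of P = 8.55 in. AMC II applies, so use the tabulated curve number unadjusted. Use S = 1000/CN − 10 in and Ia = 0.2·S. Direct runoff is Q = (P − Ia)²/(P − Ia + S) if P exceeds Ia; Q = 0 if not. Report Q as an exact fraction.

NRCS table: small grain, straight row, good condition, soil group B → CN(II) = 75
AMC II — tabulated CN = 75 applies directly.
Retention S: 1000/CN − 10 with CN=75.000 → S = 10/3 ≈ 3.333 in
Ia = 0.2·(10/3) = 2/3 in ≈ 0.667 in
Excess rainfall: 8.550 − 0.667 = 7.883 in; P > Ia so Q > 0
Q: (473/60)² ÷ (673/60) = 223729/40380 in (≈ 5.541 in)

Q = 223729/40380 in ≈ 5.541 in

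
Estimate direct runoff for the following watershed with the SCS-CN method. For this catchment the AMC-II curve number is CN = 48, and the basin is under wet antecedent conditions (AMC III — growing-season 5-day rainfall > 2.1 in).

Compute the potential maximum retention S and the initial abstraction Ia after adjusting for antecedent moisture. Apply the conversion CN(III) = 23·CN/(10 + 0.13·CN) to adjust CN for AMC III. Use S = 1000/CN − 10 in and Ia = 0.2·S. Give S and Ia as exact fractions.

S = 325/69 in ≈ 4.710 in; Ia = 65/69 in ≈ 0.942 in

Adjust CN=48 to AMC III: 23·48/(10 + 0.13·48) → 1104 ÷ (406/25) = 13800/203 ≈ 67.980
S = 1000/(13800/203) − 10 = 325/69 in ≈ 4.710 in
Initial abstraction Ia = S/5 = (325/69)/5 = 65/69 ≈ 0.942 in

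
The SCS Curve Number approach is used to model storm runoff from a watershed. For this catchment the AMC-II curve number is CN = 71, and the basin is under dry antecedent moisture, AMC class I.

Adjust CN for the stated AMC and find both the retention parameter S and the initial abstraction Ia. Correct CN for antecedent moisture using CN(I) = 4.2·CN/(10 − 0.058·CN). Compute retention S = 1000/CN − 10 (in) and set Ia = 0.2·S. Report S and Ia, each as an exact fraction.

S = 14500/1491 in ≈ 9.725 in; Ia = 2900/1491 in ≈ 1.945 in

CN(I) from CN(II)=71: (4.2·71)/(10 − 0.058·71) = 149100/2941 ≈ 50.697
Max retention: S = 1000/(149100/2941) − 10 = 14500/1491 in (≈ 9.725 in)
Ia = 0.2·(14500/1491) = 2900/1491 in ≈ 1.945 in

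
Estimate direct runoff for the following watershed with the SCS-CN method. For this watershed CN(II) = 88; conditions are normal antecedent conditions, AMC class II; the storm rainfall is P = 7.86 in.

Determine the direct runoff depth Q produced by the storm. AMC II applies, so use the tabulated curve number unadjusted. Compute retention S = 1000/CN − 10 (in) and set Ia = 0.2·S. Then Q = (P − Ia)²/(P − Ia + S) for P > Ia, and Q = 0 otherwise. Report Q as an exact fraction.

CN(II) = 88; AMC II needs no correction.
S = 1000/88 − 10 = 15/11 in ≈ 1.364 in
Ia = 0.2·(15/11) = 3/11 in ≈ 0.273 in
P − Ia = 7.860 − 0.273 = 4173/550 ≈ 7.587 in (> 0, runoff occurs)
Runoff Q = (P−Ia)²/(P−Ia+S) = (7.587)²/(7.587+1.364) = 1934881/300850 ≈ 6.431 in

Q = 1934881/300850 in ≈ 6.431 in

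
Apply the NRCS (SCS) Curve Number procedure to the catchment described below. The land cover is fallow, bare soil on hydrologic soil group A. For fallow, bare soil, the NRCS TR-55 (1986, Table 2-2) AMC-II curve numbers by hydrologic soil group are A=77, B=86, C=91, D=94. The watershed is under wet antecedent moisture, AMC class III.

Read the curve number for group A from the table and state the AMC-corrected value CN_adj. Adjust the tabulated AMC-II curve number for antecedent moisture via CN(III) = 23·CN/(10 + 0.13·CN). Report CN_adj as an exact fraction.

NRCS table: fallow, bare soil, soil group A → CN(II) = 77
CN(III) from CN(II)=77: (23·77)/(10 + 0.13·77) = 7700/87 ≈ 88.506

CN_adj = 7700/87 ≈ 88.506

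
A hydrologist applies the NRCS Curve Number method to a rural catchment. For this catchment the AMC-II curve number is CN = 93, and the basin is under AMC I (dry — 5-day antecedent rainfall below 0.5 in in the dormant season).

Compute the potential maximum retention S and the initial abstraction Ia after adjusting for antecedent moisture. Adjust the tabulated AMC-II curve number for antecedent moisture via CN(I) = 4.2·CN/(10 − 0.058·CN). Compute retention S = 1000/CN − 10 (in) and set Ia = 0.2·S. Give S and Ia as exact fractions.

S = 500/279 in ≈ 1.792 in; Ia = 100/279 in ≈ 0.358 in

CN(I) from CN(II)=93: (4.2·93)/(10 − 0.058·93) = 27900/329 ≈ 84.802
S = 1000/(27900/329) − 10 = 500/279 in ≈ 1.792 in
Ia = 0.2·(500/279) = 100/279 in ≈ 0.358 in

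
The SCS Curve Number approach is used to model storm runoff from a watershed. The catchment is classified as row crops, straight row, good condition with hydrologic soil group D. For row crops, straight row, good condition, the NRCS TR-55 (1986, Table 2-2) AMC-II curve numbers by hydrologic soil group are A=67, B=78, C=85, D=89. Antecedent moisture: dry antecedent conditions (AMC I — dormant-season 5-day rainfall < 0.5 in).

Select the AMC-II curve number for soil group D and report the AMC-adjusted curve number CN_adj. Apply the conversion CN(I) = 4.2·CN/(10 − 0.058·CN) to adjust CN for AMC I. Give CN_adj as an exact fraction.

NRCS table: row crops, straight row, good condition, soil group D → CN(II) = 89
CN(I) from CN(II)=89: (4.2·89)/(10 − 0.058·89) = 186900/2419 ≈ 77.263

CN_adj = 186900/2419 ≈ 77.263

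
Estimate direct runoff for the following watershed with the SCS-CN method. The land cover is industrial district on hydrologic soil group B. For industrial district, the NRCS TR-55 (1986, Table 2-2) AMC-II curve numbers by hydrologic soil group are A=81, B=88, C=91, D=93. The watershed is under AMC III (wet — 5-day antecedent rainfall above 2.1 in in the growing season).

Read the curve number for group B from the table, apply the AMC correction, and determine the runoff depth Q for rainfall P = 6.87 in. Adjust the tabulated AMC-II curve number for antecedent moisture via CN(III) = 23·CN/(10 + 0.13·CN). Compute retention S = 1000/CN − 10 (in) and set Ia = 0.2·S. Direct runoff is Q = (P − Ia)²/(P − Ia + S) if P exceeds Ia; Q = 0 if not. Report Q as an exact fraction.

NRCS table: industrial district, soil group B → CN(II) = 88
Adjust CN=88 to AMC III: 23·88/(10 + 0.13·88) → 2024 ÷ (536/25) = 6325/67 ≈ 94.403
Max retention: S = 1000/(6325/67) − 10 = 150/253 in (≈ 0.593 in)
Ia = 0.2S: 0.2·0.593 = 0.119 in (exactly 30/253)
Since P=6.870 > Ia=0.119: effective rainfall P−Ia = 170811/25300 in
Runoff Q = (P−Ia)²/(P−Ia+S) = (6.751)²/(6.751+0.593) = 9725465907/1567006100 ≈ 6.206 in

Q = 9725465907/1567006100 in ≈ 6.206 in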